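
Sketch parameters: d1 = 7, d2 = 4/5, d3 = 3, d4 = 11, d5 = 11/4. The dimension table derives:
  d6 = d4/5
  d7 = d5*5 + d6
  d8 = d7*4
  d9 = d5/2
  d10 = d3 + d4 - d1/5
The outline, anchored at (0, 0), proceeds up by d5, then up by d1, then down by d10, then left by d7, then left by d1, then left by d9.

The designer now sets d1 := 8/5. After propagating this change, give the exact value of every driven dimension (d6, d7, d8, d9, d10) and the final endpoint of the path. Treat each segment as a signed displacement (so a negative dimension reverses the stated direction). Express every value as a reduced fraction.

d6 = 11/5
d7 = 319/20
d8 = 319/5
d9 = 11/8
d10 = 342/25
endpoint = (-757/40, -933/100)

Apply edit: d1 := 8/5
  d6 = d4/5 = 11/5
  d7 = d5*5 + d6 = 319/20
  d8 = d7*4 = 319/5
  d9 = d5/2 = 11/8
  d10 = d3 + d4 - d1/5 = 342/25
Walk from origin (0, 0):
  seg 1: up by d5 = 11/4 → (0, 11/4)
  seg 2: up by d1 = 8/5 → (0, 87/20)
  seg 3: down by d10 = 342/25 → (0, -933/100)
  seg 4: left by d7 = 319/20 → (-319/20, -933/100)
  seg 5: left by d1 = 8/5 → (-351/20, -933/100)
  seg 6: left by d9 = 11/8 → (-757/40, -933/100)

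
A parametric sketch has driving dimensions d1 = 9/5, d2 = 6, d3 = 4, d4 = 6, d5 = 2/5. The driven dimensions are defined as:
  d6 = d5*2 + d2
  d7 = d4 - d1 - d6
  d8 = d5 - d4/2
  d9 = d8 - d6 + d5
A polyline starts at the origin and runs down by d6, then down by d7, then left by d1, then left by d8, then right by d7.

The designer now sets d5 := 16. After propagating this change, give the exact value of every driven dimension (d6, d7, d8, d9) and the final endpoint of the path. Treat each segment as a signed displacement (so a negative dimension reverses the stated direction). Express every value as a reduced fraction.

d6 = 38
d7 = -169/5
d8 = 13
d9 = -9
endpoint = (-243/5, -21/5)

Apply edit: d5 := 16
  d6 = d5*2 + d2 = 38
  d7 = d4 - d1 - d6 = -169/5
  d8 = d5 - d4/2 = 13
  d9 = d8 - d6 + d5 = -9
Walk from origin (0, 0):
  seg 1: down by d6 = 38 → (0, -38)
  seg 2: down by d7 = -169/5 → (0, -21/5)
  seg 3: left by d1 = 9/5 → (-9/5, -21/5)
  seg 4: left by d8 = 13 → (-74/5, -21/5)
  seg 5: right by d7 = -169/5 → (-243/5, -21/5)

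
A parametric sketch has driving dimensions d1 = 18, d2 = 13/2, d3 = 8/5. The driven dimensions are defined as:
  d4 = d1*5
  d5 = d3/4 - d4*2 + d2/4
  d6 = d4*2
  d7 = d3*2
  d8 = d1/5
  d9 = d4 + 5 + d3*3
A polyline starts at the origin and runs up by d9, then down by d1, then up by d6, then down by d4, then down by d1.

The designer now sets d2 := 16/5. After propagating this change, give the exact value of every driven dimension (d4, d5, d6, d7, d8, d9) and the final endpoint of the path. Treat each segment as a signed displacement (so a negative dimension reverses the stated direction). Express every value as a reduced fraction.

d4 = 90
d5 = -894/5
d6 = 180
d7 = 16/5
d8 = 18/5
d9 = 499/5
endpoint = (0, 769/5)

Apply edit: d2 := 16/5
  d4 = d1*5 = 90
  d5 = d3/4 - d4*2 + d2/4 = -894/5
  d6 = d4*2 = 180
  d7 = d3*2 = 16/5
  d8 = d1/5 = 18/5
  d9 = d4 + 5 + d3*3 = 499/5
Walk from origin (0, 0):
  seg 1: up by d9 = 499/5 → (0, 499/5)
  seg 2: down by d1 = 18 → (0, 409/5)
  seg 3: up by d6 = 180 → (0, 1309/5)
  seg 4: down by d4 = 90 → (0, 859/5)
  seg 5: down by d1 = 18 → (0, 769/5)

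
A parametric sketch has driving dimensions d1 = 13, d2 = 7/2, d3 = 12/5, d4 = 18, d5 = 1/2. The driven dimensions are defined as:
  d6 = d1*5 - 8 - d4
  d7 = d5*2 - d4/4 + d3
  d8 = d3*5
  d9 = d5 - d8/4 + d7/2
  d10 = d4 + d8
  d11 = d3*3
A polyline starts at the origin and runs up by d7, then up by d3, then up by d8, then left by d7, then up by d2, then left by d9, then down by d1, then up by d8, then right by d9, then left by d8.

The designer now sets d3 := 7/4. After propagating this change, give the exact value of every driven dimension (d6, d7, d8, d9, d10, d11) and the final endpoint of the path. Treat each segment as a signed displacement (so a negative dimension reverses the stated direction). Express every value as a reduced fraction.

Apply edit: d3 := 7/4
  d6 = d1*5 - 8 - d4 = 39
  d7 = d5*2 - d4/4 + d3 = -7/4
  d8 = d3*5 = 35/4
  d9 = d5 - d8/4 + d7/2 = -41/16
  d10 = d4 + d8 = 107/4
  d11 = d3*3 = 21/4
Walk from origin (0, 0):
  seg 1: up by d7 = -7/4 → (0, -7/4)
  seg 2: up by d3 = 7/4 → (0, 0)
  seg 3: up by d8 = 35/4 → (0, 35/4)
  seg 4: left by d7 = -7/4 → (7/4, 35/4)
  seg 5: up by d2 = 7/2 → (7/4, 49/4)
  seg 6: left by d9 = -41/16 → (69/16, 49/4)
  seg 7: down by d1 = 13 → (69/16, -3/4)
  seg 8: up by d8 = 35/4 → (69/16, 8)
  seg 9: right by d9 = -41/16 → (7/4, 8)
  seg 10: left by d8 = 35/4 → (-7, 8)

d6 = 39
d7 = -7/4
d8 = 35/4
d9 = -41/16
d10 = 107/4
d11 = 21/4
endpoint = (-7, 8)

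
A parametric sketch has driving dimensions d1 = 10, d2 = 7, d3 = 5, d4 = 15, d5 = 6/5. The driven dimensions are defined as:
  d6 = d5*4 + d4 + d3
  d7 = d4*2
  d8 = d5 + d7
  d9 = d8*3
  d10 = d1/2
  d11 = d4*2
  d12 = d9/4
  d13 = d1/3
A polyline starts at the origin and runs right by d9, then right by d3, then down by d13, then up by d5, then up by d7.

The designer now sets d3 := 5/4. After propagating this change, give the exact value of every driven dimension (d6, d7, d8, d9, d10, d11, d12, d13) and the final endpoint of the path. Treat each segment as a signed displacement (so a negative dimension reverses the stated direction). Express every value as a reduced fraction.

d6 = 421/20
d7 = 30
d8 = 156/5
d9 = 468/5
d10 = 5
d11 = 30
d12 = 117/5
d13 = 10/3
endpoint = (1897/20, 418/15)

Apply edit: d3 := 5/4
  d6 = d5*4 + d4 + d3 = 421/20
  d7 = d4*2 = 30
  d8 = d5 + d7 = 156/5
  d9 = d8*3 = 468/5
  d10 = d1/2 = 5
  d11 = d4*2 = 30
  d12 = d9/4 = 117/5
  d13 = d1/3 = 10/3
Walk from origin (0, 0):
  seg 1: right by d9 = 468/5 → (468/5, 0)
  seg 2: right by d3 = 5/4 → (1897/20, 0)
  seg 3: down by d13 = 10/3 → (1897/20, -10/3)
  seg 4: up by d5 = 6/5 → (1897/20, -32/15)
  seg 5: up by d7 = 30 → (1897/20, 418/15)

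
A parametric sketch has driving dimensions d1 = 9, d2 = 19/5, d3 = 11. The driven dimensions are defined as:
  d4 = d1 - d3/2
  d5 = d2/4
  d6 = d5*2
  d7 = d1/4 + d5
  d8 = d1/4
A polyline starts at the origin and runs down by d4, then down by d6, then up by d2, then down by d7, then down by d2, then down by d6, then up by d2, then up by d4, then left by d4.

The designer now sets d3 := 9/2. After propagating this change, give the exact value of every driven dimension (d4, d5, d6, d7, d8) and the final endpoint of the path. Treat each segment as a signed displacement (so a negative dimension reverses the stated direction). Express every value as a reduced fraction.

d4 = 27/4
d5 = 19/20
d6 = 19/10
d7 = 16/5
d8 = 9/4
endpoint = (-27/4, -16/5)

Apply edit: d3 := 9/2
  d4 = d1 - d3/2 = 27/4
  d5 = d2/4 = 19/20
  d6 = d5*2 = 19/10
  d7 = d1/4 + d5 = 16/5
  d8 = d1/4 = 9/4
Walk from origin (0, 0):
  seg 1: down by d4 = 27/4 → (0, -27/4)
  seg 2: down by d6 = 19/10 → (0, -173/20)
  seg 3: up by d2 = 19/5 → (0, -97/20)
  seg 4: down by d7 = 16/5 → (0, -161/20)
  seg 5: down by d2 = 19/5 → (0, -237/20)
  seg 6: down by d6 = 19/10 → (0, -55/4)
  seg 7: up by d2 = 19/5 → (0, -199/20)
  seg 8: up by d4 = 27/4 → (0, -16/5)
  seg 9: left by d4 = 27/4 → (-27/4, -16/5)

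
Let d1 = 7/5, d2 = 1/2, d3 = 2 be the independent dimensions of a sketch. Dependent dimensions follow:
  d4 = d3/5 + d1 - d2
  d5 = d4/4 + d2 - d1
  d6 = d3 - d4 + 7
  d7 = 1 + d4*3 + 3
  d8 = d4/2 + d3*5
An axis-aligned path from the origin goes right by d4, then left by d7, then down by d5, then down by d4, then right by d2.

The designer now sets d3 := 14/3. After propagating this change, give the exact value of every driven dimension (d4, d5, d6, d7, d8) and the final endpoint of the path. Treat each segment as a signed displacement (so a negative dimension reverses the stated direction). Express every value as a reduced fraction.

Apply edit: d3 := 14/3
  d4 = d3/5 + d1 - d2 = 11/6
  d5 = d4/4 + d2 - d1 = -53/120
  d6 = d3 - d4 + 7 = 59/6
  d7 = 1 + d4*3 + 3 = 19/2
  d8 = d4/2 + d3*5 = 97/4
Walk from origin (0, 0):
  seg 1: right by d4 = 11/6 → (11/6, 0)
  seg 2: left by d7 = 19/2 → (-23/3, 0)
  seg 3: down by d5 = -53/120 → (-23/3, 53/120)
  seg 4: down by d4 = 11/6 → (-23/3, -167/120)
  seg 5: right by d2 = 1/2 → (-43/6, -167/120)

d4 = 11/6
d5 = -53/120
d6 = 59/6
d7 = 19/2
d8 = 97/4
endpoint = (-43/6, -167/120)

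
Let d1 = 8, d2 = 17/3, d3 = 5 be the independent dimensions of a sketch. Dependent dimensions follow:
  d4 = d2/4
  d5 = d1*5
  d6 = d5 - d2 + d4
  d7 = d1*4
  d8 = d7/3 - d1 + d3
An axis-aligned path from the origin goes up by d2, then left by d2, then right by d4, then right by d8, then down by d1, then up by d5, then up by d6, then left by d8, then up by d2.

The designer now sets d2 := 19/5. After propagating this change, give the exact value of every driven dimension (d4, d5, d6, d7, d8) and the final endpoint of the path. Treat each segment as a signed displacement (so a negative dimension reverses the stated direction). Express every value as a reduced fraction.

d4 = 19/20
d5 = 40
d6 = 743/20
d7 = 32
d8 = 23/3
endpoint = (-57/20, 307/4)

Apply edit: d2 := 19/5
  d4 = d2/4 = 19/20
  d5 = d1*5 = 40
  d6 = d5 - d2 + d4 = 743/20
  d7 = d1*4 = 32
  d8 = d7/3 - d1 + d3 = 23/3
Walk from origin (0, 0):
  seg 1: up by d2 = 19/5 → (0, 19/5)
  seg 2: left by d2 = 19/5 → (-19/5, 19/5)
  seg 3: right by d4 = 19/20 → (-57/20, 19/5)
  seg 4: right by d8 = 23/3 → (289/60, 19/5)
  seg 5: down by d1 = 8 → (289/60, -21/5)
  seg 6: up by d5 = 40 → (289/60, 179/5)
  seg 7: up by d6 = 743/20 → (289/60, 1459/20)
  seg 8: left by d8 = 23/3 → (-57/20, 1459/20)
  seg 9: up by d2 = 19/5 → (-57/20, 307/4)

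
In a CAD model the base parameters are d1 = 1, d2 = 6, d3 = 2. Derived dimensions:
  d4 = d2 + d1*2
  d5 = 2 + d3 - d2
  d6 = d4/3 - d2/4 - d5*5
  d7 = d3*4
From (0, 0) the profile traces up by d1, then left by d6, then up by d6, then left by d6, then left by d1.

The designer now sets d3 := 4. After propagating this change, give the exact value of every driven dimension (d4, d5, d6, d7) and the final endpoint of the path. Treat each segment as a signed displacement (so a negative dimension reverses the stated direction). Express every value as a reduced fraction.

d4 = 8
d5 = 0
d6 = 7/6
d7 = 16
endpoint = (-10/3, 13/6)

Apply edit: d3 := 4
  d4 = d2 + d1*2 = 8
  d5 = 2 + d3 - d2 = 0
  d6 = d4/3 - d2/4 - d5*5 = 7/6
  d7 = d3*4 = 16
Walk from origin (0, 0):
  seg 1: up by d1 = 1 → (0, 1)
  seg 2: left by d6 = 7/6 → (-7/6, 1)
  seg 3: up by d6 = 7/6 → (-7/6, 13/6)
  seg 4: left by d6 = 7/6 → (-7/3, 13/6)
  seg 5: left by d1 = 1 → (-10/3, 13/6)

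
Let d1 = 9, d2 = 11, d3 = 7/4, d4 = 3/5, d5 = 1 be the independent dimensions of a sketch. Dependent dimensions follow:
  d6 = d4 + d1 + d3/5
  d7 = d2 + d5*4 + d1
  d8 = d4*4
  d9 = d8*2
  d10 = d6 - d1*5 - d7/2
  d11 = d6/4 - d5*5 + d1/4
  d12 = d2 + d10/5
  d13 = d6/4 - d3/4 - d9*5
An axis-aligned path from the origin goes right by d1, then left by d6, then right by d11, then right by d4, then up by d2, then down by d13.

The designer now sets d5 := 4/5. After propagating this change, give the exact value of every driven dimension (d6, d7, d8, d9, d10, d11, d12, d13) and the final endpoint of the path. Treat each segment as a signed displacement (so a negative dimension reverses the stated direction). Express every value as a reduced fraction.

d6 = 199/20
d7 = 116/5
d8 = 12/5
d9 = 24/5
d10 = -933/20
d11 = 59/80
d12 = 167/100
d13 = -439/20
endpoint = (31/80, 659/20)

Apply edit: d5 := 4/5
  d6 = d4 + d1 + d3/5 = 199/20
  d7 = d2 + d5*4 + d1 = 116/5
  d8 = d4*4 = 12/5
  d9 = d8*2 = 24/5
  d10 = d6 - d1*5 - d7/2 = -933/20
  d11 = d6/4 - d5*5 + d1/4 = 59/80
  d12 = d2 + d10/5 = 167/100
  d13 = d6/4 - d3/4 - d9*5 = -439/20
Walk from origin (0, 0):
  seg 1: right by d1 = 9 → (9, 0)
  seg 2: left by d6 = 199/20 → (-19/20, 0)
  seg 3: right by d11 = 59/80 → (-17/80, 0)
  seg 4: right by d4 = 3/5 → (31/80, 0)
  seg 5: up by d2 = 11 → (31/80, 11)
  seg 6: down by d13 = -439/20 → (31/80, 659/20)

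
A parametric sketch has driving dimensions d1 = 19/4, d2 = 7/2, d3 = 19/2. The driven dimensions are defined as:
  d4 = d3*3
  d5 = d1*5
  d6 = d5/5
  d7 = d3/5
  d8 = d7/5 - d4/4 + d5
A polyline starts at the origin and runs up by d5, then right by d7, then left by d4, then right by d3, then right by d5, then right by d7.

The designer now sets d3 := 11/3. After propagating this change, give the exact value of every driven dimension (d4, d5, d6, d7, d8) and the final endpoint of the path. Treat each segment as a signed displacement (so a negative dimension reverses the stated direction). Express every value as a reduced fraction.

Apply edit: d3 := 11/3
  d4 = d3*3 = 11
  d5 = d1*5 = 95/4
  d6 = d5/5 = 19/4
  d7 = d3/5 = 11/15
  d8 = d7/5 - d4/4 + d5 = 1586/75
Walk from origin (0, 0):
  seg 1: up by d5 = 95/4 → (0, 95/4)
  seg 2: right by d7 = 11/15 → (11/15, 95/4)
  seg 3: left by d4 = 11 → (-154/15, 95/4)
  seg 4: right by d3 = 11/3 → (-33/5, 95/4)
  seg 5: right by d5 = 95/4 → (343/20, 95/4)
  seg 6: right by d7 = 11/15 → (1073/60, 95/4)

d4 = 11
d5 = 95/4
d6 = 19/4
d7 = 11/15
d8 = 1586/75
endpoint = (1073/60, 95/4)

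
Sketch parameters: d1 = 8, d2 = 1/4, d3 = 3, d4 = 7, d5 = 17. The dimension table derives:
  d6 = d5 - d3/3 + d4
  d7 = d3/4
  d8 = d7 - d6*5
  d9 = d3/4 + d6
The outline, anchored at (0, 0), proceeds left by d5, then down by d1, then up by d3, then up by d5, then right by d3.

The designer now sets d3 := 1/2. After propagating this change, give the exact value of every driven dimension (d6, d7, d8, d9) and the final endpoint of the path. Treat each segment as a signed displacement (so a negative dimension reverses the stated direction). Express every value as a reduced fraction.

d6 = 143/6
d7 = 1/8
d8 = -2857/24
d9 = 575/24
endpoint = (-33/2, 19/2)

Apply edit: d3 := 1/2
  d6 = d5 - d3/3 + d4 = 143/6
  d7 = d3/4 = 1/8
  d8 = d7 - d6*5 = -2857/24
  d9 = d3/4 + d6 = 575/24
Walk from origin (0, 0):
  seg 1: left by d5 = 17 → (-17, 0)
  seg 2: down by d1 = 8 → (-17, -8)
  seg 3: up by d3 = 1/2 → (-17, -15/2)
  seg 4: up by d5 = 17 → (-17, 19/2)
  seg 5: right by d3 = 1/2 → (-33/2, 19/2)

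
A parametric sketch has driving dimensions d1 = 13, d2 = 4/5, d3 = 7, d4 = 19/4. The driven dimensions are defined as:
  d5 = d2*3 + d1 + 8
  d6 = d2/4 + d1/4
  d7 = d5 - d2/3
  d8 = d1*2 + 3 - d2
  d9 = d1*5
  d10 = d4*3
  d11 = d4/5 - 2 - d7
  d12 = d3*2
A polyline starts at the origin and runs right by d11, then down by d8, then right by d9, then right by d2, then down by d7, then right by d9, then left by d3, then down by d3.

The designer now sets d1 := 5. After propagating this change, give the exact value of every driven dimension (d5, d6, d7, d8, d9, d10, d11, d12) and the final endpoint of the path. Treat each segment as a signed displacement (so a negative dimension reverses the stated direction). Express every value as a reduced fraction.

d5 = 77/5
d6 = 29/20
d7 = 227/15
d8 = 61/5
d9 = 25
d10 = 57/4
d11 = -971/60
d12 = 14
endpoint = (1657/60, -103/3)

Apply edit: d1 := 5
  d5 = d2*3 + d1 + 8 = 77/5
  d6 = d2/4 + d1/4 = 29/20
  d7 = d5 - d2/3 = 227/15
  d8 = d1*2 + 3 - d2 = 61/5
  d9 = d1*5 = 25
  d10 = d4*3 = 57/4
  d11 = d4/5 - 2 - d7 = -971/60
  d12 = d3*2 = 14
Walk from origin (0, 0):
  seg 1: right by d11 = -971/60 → (-971/60, 0)
  seg 2: down by d8 = 61/5 → (-971/60, -61/5)
  seg 3: right by d9 = 25 → (529/60, -61/5)
  seg 4: right by d2 = 4/5 → (577/60, -61/5)
  seg 5: down by d7 = 227/15 → (577/60, -82/3)
  seg 6: right by d9 = 25 → (2077/60, -82/3)
  seg 7: left by d3 = 7 → (1657/60, -82/3)
  seg 8: down by d3 = 7 → (1657/60, -103/3)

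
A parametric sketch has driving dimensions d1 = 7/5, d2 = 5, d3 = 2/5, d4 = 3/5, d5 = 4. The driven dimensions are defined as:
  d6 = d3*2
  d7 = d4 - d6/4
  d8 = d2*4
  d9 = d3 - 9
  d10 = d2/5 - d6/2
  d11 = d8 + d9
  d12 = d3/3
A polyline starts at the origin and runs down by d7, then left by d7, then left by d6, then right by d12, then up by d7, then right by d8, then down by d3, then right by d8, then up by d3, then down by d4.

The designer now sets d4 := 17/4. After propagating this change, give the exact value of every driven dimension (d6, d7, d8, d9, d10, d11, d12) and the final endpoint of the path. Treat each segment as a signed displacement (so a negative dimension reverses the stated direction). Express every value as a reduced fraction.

Apply edit: d4 := 17/4
  d6 = d3*2 = 4/5
  d7 = d4 - d6/4 = 81/20
  d8 = d2*4 = 20
  d9 = d3 - 9 = -43/5
  d10 = d2/5 - d6/2 = 3/5
  d11 = d8 + d9 = 57/5
  d12 = d3/3 = 2/15
Walk from origin (0, 0):
  seg 1: down by d7 = 81/20 → (0, -81/20)
  seg 2: left by d7 = 81/20 → (-81/20, -81/20)
  seg 3: left by d6 = 4/5 → (-97/20, -81/20)
  seg 4: right by d12 = 2/15 → (-283/60, -81/20)
  seg 5: up by d7 = 81/20 → (-283/60, 0)
  seg 6: right by d8 = 20 → (917/60, 0)
  seg 7: down by d3 = 2/5 → (917/60, -2/5)
  seg 8: right by d8 = 20 → (2117/60, -2/5)
  seg 9: up by d3 = 2/5 → (2117/60, 0)
  seg 10: down by d4 = 17/4 → (2117/60, -17/4)

d6 = 4/5
d7 = 81/20
d8 = 20
d9 = -43/5
d10 = 3/5
d11 = 57/5
d12 = 2/15
endpoint = (2117/60, -17/4)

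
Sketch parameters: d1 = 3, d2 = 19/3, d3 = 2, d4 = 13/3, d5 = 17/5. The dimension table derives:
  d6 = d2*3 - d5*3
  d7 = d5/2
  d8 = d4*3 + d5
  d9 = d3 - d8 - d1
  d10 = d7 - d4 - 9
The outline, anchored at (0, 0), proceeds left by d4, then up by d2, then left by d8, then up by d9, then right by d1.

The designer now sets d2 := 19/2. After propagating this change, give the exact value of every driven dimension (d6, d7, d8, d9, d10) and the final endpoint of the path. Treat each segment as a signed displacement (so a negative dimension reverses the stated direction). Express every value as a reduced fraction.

Apply edit: d2 := 19/2
  d6 = d2*3 - d5*3 = 183/10
  d7 = d5/2 = 17/10
  d8 = d4*3 + d5 = 82/5
  d9 = d3 - d8 - d1 = -87/5
  d10 = d7 - d4 - 9 = -349/30
Walk from origin (0, 0):
  seg 1: left by d4 = 13/3 → (-13/3, 0)
  seg 2: up by d2 = 19/2 → (-13/3, 19/2)
  seg 3: left by d8 = 82/5 → (-311/15, 19/2)
  seg 4: up by d9 = -87/5 → (-311/15, -79/10)
  seg 5: right by d1 = 3 → (-266/15, -79/10)

d6 = 183/10
d7 = 17/10
d8 = 82/5
d9 = -87/5
d10 = -349/30
endpoint = (-266/15, -79/10)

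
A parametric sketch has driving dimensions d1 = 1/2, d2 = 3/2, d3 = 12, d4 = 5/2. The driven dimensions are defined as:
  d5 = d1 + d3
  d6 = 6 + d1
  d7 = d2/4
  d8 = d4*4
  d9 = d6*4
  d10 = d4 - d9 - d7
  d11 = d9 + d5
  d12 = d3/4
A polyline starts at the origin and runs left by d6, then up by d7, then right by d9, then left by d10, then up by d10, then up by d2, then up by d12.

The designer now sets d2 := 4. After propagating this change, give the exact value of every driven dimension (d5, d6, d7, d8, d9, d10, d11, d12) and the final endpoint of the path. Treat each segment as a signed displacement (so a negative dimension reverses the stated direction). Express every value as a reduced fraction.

d5 = 25/2
d6 = 13/2
d7 = 1
d8 = 10
d9 = 26
d10 = -49/2
d11 = 77/2
d12 = 3
endpoint = (44, -33/2)

Apply edit: d2 := 4
  d5 = d1 + d3 = 25/2
  d6 = 6 + d1 = 13/2
  d7 = d2/4 = 1
  d8 = d4*4 = 10
  d9 = d6*4 = 26
  d10 = d4 - d9 - d7 = -49/2
  d11 = d9 + d5 = 77/2
  d12 = d3/4 = 3
Walk from origin (0, 0):
  seg 1: left by d6 = 13/2 → (-13/2, 0)
  seg 2: up by d7 = 1 → (-13/2, 1)
  seg 3: right by d9 = 26 → (39/2, 1)
  seg 4: left by d10 = -49/2 → (44, 1)
  seg 5: up by d10 = -49/2 → (44, -47/2)
  seg 6: up by d2 = 4 → (44, -39/2)
  seg 7: up by d12 = 3 → (44, -33/2)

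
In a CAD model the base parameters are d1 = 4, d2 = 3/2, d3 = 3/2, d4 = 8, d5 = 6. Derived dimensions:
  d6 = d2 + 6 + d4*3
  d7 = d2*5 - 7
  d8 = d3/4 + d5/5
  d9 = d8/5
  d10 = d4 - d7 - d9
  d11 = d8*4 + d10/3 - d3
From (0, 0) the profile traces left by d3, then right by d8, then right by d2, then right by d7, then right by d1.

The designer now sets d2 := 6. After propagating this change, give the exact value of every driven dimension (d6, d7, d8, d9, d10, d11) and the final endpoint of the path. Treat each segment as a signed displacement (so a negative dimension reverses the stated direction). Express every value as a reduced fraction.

d6 = 36
d7 = 23
d8 = 63/40
d9 = 63/200
d10 = -3063/200
d11 = -61/200
endpoint = (1323/40, 0)

Apply edit: d2 := 6
  d6 = d2 + 6 + d4*3 = 36
  d7 = d2*5 - 7 = 23
  d8 = d3/4 + d5/5 = 63/40
  d9 = d8/5 = 63/200
  d10 = d4 - d7 - d9 = -3063/200
  d11 = d8*4 + d10/3 - d3 = -61/200
Walk from origin (0, 0):
  seg 1: left by d3 = 3/2 → (-3/2, 0)
  seg 2: right by d8 = 63/40 → (3/40, 0)
  seg 3: right by d2 = 6 → (243/40, 0)
  seg 4: right by d7 = 23 → (1163/40, 0)
  seg 5: right by d1 = 4 → (1323/40, 0)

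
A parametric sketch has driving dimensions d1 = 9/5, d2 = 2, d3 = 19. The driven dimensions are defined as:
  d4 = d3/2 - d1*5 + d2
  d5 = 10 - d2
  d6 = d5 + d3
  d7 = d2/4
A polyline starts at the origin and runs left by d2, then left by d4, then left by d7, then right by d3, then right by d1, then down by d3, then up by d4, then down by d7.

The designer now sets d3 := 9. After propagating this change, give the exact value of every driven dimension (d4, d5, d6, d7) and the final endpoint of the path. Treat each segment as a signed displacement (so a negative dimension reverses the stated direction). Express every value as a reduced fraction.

d4 = -5/2
d5 = 8
d6 = 17
d7 = 1/2
endpoint = (54/5, -12)

Apply edit: d3 := 9
  d4 = d3/2 - d1*5 + d2 = -5/2
  d5 = 10 - d2 = 8
  d6 = d5 + d3 = 17
  d7 = d2/4 = 1/2
Walk from origin (0, 0):
  seg 1: left by d2 = 2 → (-2, 0)
  seg 2: left by d4 = -5/2 → (1/2, 0)
  seg 3: left by d7 = 1/2 → (0, 0)
  seg 4: right by d3 = 9 → (9, 0)
  seg 5: right by d1 = 9/5 → (54/5, 0)
  seg 6: down by d3 = 9 → (54/5, -9)
  seg 7: up by d4 = -5/2 → (54/5, -23/2)
  seg 8: down by d7 = 1/2 → (54/5, -12)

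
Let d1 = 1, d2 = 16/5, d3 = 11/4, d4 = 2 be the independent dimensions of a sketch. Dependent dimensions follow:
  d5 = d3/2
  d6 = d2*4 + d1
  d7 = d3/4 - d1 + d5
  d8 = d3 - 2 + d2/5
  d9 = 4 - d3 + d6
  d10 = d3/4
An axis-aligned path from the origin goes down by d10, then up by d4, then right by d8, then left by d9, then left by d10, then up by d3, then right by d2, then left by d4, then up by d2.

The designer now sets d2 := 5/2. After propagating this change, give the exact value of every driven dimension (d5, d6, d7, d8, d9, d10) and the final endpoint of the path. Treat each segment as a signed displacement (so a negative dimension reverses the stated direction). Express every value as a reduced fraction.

Apply edit: d2 := 5/2
  d5 = d3/2 = 11/8
  d6 = d2*4 + d1 = 11
  d7 = d3/4 - d1 + d5 = 17/16
  d8 = d3 - 2 + d2/5 = 5/4
  d9 = 4 - d3 + d6 = 49/4
  d10 = d3/4 = 11/16
Walk from origin (0, 0):
  seg 1: down by d10 = 11/16 → (0, -11/16)
  seg 2: up by d4 = 2 → (0, 21/16)
  seg 3: right by d8 = 5/4 → (5/4, 21/16)
  seg 4: left by d9 = 49/4 → (-11, 21/16)
  seg 5: left by d10 = 11/16 → (-187/16, 21/16)
  seg 6: up by d3 = 11/4 → (-187/16, 65/16)
  seg 7: right by d2 = 5/2 → (-147/16, 65/16)
  seg 8: left by d4 = 2 → (-179/16, 65/16)
  seg 9: up by d2 = 5/2 → (-179/16, 105/16)

d5 = 11/8
d6 = 11
d7 = 17/16
d8 = 5/4
d9 = 49/4
d10 = 11/16
endpoint = (-179/16, 105/16)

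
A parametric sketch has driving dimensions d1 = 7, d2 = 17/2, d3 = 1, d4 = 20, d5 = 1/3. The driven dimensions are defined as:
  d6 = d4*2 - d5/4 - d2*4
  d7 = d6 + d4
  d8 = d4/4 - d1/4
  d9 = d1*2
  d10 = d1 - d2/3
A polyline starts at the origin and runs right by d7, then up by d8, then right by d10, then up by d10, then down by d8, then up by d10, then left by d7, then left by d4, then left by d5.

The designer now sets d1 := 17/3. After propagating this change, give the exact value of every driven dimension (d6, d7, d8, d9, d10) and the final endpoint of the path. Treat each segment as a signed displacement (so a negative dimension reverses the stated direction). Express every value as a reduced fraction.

Apply edit: d1 := 17/3
  d6 = d4*2 - d5/4 - d2*4 = 71/12
  d7 = d6 + d4 = 311/12
  d8 = d4/4 - d1/4 = 43/12
  d9 = d1*2 = 34/3
  d10 = d1 - d2/3 = 17/6
Walk from origin (0, 0):
  seg 1: right by d7 = 311/12 → (311/12, 0)
  seg 2: up by d8 = 43/12 → (311/12, 43/12)
  seg 3: right by d10 = 17/6 → (115/4, 43/12)
  seg 4: up by d10 = 17/6 → (115/4, 77/12)
  seg 5: down by d8 = 43/12 → (115/4, 17/6)
  seg 6: up by d10 = 17/6 → (115/4, 17/3)
  seg 7: left by d7 = 311/12 → (17/6, 17/3)
  seg 8: left by d4 = 20 → (-103/6, 17/3)
  seg 9: left by d5 = 1/3 → (-35/2, 17/3)

d6 = 71/12
d7 = 311/12
d8 = 43/12
d9 = 34/3
d10 = 17/6
endpoint = (-35/2, 17/3)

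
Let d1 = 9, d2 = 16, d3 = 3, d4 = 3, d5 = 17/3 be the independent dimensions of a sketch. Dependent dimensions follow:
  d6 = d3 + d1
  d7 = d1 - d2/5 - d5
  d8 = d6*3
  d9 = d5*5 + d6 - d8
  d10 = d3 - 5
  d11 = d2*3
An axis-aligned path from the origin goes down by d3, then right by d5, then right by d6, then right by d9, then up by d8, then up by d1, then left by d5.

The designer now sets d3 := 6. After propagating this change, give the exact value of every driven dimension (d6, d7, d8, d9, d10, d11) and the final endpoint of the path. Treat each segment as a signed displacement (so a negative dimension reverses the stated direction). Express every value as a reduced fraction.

Apply edit: d3 := 6
  d6 = d3 + d1 = 15
  d7 = d1 - d2/5 - d5 = 2/15
  d8 = d6*3 = 45
  d9 = d5*5 + d6 - d8 = -5/3
  d10 = d3 - 5 = 1
  d11 = d2*3 = 48
Walk from origin (0, 0):
  seg 1: down by d3 = 6 → (0, -6)
  seg 2: right by d5 = 17/3 → (17/3, -6)
  seg 3: right by d6 = 15 → (62/3, -6)
  seg 4: right by d9 = -5/3 → (19, -6)
  seg 5: up by d8 = 45 → (19, 39)
  seg 6: up by d1 = 9 → (19, 48)
  seg 7: left by d5 = 17/3 → (40/3, 48)

d6 = 15
d7 = 2/15
d8 = 45
d9 = -5/3
d10 = 1
d11 = 48
endpoint = (40/3, 48)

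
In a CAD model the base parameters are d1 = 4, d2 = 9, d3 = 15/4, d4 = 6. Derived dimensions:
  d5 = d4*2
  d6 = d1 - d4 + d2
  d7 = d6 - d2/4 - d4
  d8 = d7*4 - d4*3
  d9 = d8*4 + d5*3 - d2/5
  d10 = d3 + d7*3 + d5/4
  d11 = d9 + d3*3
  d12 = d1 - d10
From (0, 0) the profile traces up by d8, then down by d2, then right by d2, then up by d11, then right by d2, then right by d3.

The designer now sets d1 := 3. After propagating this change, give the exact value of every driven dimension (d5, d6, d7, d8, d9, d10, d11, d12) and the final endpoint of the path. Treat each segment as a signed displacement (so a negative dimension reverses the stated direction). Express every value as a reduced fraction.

d5 = 12
d6 = 6
d7 = -9/4
d8 = -27
d9 = -369/5
d10 = 0
d11 = -1251/20
d12 = 3
endpoint = (87/4, -1971/20)

Apply edit: d1 := 3
  d5 = d4*2 = 12
  d6 = d1 - d4 + d2 = 6
  d7 = d6 - d2/4 - d4 = -9/4
  d8 = d7*4 - d4*3 = -27
  d9 = d8*4 + d5*3 - d2/5 = -369/5
  d10 = d3 + d7*3 + d5/4 = 0
  d11 = d9 + d3*3 = -1251/20
  d12 = d1 - d10 = 3
Walk from origin (0, 0):
  seg 1: up by d8 = -27 → (0, -27)
  seg 2: down by d2 = 9 → (0, -36)
  seg 3: right by d2 = 9 → (9, -36)
  seg 4: up by d11 = -1251/20 → (9, -1971/20)
  seg 5: right by d2 = 9 → (18, -1971/20)
  seg 6: right by d3 = 15/4 → (87/4, -1971/20)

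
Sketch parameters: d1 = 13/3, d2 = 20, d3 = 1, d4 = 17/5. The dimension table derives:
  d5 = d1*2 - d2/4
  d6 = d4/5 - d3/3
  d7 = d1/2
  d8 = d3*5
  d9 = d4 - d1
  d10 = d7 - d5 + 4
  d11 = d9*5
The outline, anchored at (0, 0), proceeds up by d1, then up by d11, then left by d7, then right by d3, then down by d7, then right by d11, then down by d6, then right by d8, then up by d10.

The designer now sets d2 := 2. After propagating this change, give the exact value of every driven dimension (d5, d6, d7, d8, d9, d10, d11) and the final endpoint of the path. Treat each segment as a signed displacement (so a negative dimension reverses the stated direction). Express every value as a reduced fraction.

Apply edit: d2 := 2
  d5 = d1*2 - d2/4 = 49/6
  d6 = d4/5 - d3/3 = 26/75
  d7 = d1/2 = 13/6
  d8 = d3*5 = 5
  d9 = d4 - d1 = -14/15
  d10 = d7 - d5 + 4 = -2
  d11 = d9*5 = -14/3
Walk from origin (0, 0):
  seg 1: up by d1 = 13/3 → (0, 13/3)
  seg 2: up by d11 = -14/3 → (0, -1/3)
  seg 3: left by d7 = 13/6 → (-13/6, -1/3)
  seg 4: right by d3 = 1 → (-7/6, -1/3)
  seg 5: down by d7 = 13/6 → (-7/6, -5/2)
  seg 6: right by d11 = -14/3 → (-35/6, -5/2)
  seg 7: down by d6 = 26/75 → (-35/6, -427/150)
  seg 8: right by d8 = 5 → (-5/6, -427/150)
  seg 9: up by d10 = -2 → (-5/6, -727/150)

d5 = 49/6
d6 = 26/75
d7 = 13/6
d8 = 5
d9 = -14/15
d10 = -2
d11 = -14/3
endpoint = (-5/6, -727/150)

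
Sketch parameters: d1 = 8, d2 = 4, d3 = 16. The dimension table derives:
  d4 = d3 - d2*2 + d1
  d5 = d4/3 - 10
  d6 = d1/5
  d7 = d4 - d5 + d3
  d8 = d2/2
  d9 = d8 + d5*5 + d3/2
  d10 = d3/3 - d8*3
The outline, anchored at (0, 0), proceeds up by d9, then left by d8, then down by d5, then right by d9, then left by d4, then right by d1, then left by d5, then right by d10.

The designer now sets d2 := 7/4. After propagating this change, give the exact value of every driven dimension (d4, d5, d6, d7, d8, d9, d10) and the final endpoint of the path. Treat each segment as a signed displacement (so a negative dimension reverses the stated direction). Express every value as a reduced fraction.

d4 = 41/2
d5 = -19/6
d6 = 8/5
d7 = 119/3
d8 = 7/8
d9 = -167/24
d10 = 65/24
endpoint = (-347/24, -91/24)

Apply edit: d2 := 7/4
  d4 = d3 - d2*2 + d1 = 41/2
  d5 = d4/3 - 10 = -19/6
  d6 = d1/5 = 8/5
  d7 = d4 - d5 + d3 = 119/3
  d8 = d2/2 = 7/8
  d9 = d8 + d5*5 + d3/2 = -167/24
  d10 = d3/3 - d8*3 = 65/24
Walk from origin (0, 0):
  seg 1: up by d9 = -167/24 → (0, -167/24)
  seg 2: left by d8 = 7/8 → (-7/8, -167/24)
  seg 3: down by d5 = -19/6 → (-7/8, -91/24)
  seg 4: right by d9 = -167/24 → (-47/6, -91/24)
  seg 5: left by d4 = 41/2 → (-85/3, -91/24)
  seg 6: right by d1 = 8 → (-61/3, -91/24)
  seg 7: left by d5 = -19/6 → (-103/6, -91/24)
  seg 8: right by d10 = 65/24 → (-347/24, -91/24)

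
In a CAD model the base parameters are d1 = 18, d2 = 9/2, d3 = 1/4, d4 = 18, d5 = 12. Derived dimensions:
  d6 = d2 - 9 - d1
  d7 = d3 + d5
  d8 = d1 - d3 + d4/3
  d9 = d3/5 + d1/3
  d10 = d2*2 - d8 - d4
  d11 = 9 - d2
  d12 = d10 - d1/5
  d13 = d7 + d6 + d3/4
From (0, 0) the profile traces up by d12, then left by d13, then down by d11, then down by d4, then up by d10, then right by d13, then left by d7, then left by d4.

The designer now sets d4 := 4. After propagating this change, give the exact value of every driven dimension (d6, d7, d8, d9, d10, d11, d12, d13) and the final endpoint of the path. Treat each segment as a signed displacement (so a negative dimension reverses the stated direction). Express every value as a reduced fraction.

d6 = -45/2
d7 = 49/4
d8 = 229/12
d9 = 121/20
d10 = -169/12
d11 = 9/2
d12 = -1061/60
d13 = -163/16
endpoint = (-65/4, -604/15)

Apply edit: d4 := 4
  d6 = d2 - 9 - d1 = -45/2
  d7 = d3 + d5 = 49/4
  d8 = d1 - d3 + d4/3 = 229/12
  d9 = d3/5 + d1/3 = 121/20
  d10 = d2*2 - d8 - d4 = -169/12
  d11 = 9 - d2 = 9/2
  d12 = d10 - d1/5 = -1061/60
  d13 = d7 + d6 + d3/4 = -163/16
Walk from origin (0, 0):
  seg 1: up by d12 = -1061/60 → (0, -1061/60)
  seg 2: left by d13 = -163/16 → (163/16, -1061/60)
  seg 3: down by d11 = 9/2 → (163/16, -1331/60)
  seg 4: down by d4 = 4 → (163/16, -1571/60)
  seg 5: up by d10 = -169/12 → (163/16, -604/15)
  seg 6: right by d13 = -163/16 → (0, -604/15)
  seg 7: left by d7 = 49/4 → (-49/4, -604/15)
  seg 8: left by d4 = 4 → (-65/4, -604/15)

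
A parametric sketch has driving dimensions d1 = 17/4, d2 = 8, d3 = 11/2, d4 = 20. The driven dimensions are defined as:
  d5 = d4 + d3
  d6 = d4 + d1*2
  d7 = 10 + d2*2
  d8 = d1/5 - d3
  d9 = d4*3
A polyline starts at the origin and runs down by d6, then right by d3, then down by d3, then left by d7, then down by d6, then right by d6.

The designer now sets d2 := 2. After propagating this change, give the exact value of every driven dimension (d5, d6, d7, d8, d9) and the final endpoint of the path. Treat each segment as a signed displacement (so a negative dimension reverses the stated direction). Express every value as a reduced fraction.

d5 = 51/2
d6 = 57/2
d7 = 14
d8 = -93/20
d9 = 60
endpoint = (20, -125/2)

Apply edit: d2 := 2
  d5 = d4 + d3 = 51/2
  d6 = d4 + d1*2 = 57/2
  d7 = 10 + d2*2 = 14
  d8 = d1/5 - d3 = -93/20
  d9 = d4*3 = 60
Walk from origin (0, 0):
  seg 1: down by d6 = 57/2 → (0, -57/2)
  seg 2: right by d3 = 11/2 → (11/2, -57/2)
  seg 3: down by d3 = 11/2 → (11/2, -34)
  seg 4: left by d7 = 14 → (-17/2, -34)
  seg 5: down by d6 = 57/2 → (-17/2, -125/2)
  seg 6: right by d6 = 57/2 → (20, -125/2)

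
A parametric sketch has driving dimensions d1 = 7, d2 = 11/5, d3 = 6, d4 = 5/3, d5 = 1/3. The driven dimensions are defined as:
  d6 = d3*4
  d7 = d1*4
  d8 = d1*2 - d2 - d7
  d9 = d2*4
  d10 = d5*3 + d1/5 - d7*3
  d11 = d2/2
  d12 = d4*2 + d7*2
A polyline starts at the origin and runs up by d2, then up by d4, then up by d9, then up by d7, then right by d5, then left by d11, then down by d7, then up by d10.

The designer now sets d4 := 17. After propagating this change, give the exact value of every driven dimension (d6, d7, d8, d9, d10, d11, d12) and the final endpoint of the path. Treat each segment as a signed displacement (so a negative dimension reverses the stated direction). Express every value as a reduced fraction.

d6 = 24
d7 = 28
d8 = -81/5
d9 = 44/5
d10 = -408/5
d11 = 11/10
d12 = 90
endpoint = (-23/30, -268/5)

Apply edit: d4 := 17
  d6 = d3*4 = 24
  d7 = d1*4 = 28
  d8 = d1*2 - d2 - d7 = -81/5
  d9 = d2*4 = 44/5
  d10 = d5*3 + d1/5 - d7*3 = -408/5
  d11 = d2/2 = 11/10
  d12 = d4*2 + d7*2 = 90
Walk from origin (0, 0):
  seg 1: up by d2 = 11/5 → (0, 11/5)
  seg 2: up by d4 = 17 → (0, 96/5)
  seg 3: up by d9 = 44/5 → (0, 28)
  seg 4: up by d7 = 28 → (0, 56)
  seg 5: right by d5 = 1/3 → (1/3, 56)
  seg 6: left by d11 = 11/10 → (-23/30, 56)
  seg 7: down by d7 = 28 → (-23/30, 28)
  seg 8: up by d10 = -408/5 → (-23/30, -268/5)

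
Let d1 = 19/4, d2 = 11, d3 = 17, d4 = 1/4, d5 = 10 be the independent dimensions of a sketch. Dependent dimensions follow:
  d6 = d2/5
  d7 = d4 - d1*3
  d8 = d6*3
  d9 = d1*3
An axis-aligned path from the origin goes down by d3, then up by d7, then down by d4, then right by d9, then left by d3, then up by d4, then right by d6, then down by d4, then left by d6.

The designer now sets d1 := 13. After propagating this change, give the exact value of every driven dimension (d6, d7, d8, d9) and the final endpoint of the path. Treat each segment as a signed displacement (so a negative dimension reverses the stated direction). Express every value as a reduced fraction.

Apply edit: d1 := 13
  d6 = d2/5 = 11/5
  d7 = d4 - d1*3 = -155/4
  d8 = d6*3 = 33/5
  d9 = d1*3 = 39
Walk from origin (0, 0):
  seg 1: down by d3 = 17 → (0, -17)
  seg 2: up by d7 = -155/4 → (0, -223/4)
  seg 3: down by d4 = 1/4 → (0, -56)
  seg 4: right by d9 = 39 → (39, -56)
  seg 5: left by d3 = 17 → (22, -56)
  seg 6: up by d4 = 1/4 → (22, -223/4)
  seg 7: right by d6 = 11/5 → (121/5, -223/4)
  seg 8: down by d4 = 1/4 → (121/5, -56)
  seg 9: left by d6 = 11/5 → (22, -56)

d6 = 11/5
d7 = -155/4
d8 = 33/5
d9 = 39
endpoint = (22, -56)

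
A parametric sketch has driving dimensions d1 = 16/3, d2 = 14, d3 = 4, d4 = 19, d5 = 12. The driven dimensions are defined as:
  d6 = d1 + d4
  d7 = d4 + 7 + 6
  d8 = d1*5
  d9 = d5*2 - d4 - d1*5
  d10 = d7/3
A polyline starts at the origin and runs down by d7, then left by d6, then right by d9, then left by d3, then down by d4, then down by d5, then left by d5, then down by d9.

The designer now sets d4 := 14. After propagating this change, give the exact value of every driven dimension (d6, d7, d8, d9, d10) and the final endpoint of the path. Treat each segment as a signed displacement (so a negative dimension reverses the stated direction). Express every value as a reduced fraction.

d6 = 58/3
d7 = 27
d8 = 80/3
d9 = -50/3
d10 = 9
endpoint = (-52, -109/3)

Apply edit: d4 := 14
  d6 = d1 + d4 = 58/3
  d7 = d4 + 7 + 6 = 27
  d8 = d1*5 = 80/3
  d9 = d5*2 - d4 - d1*5 = -50/3
  d10 = d7/3 = 9
Walk from origin (0, 0):
  seg 1: down by d7 = 27 → (0, -27)
  seg 2: left by d6 = 58/3 → (-58/3, -27)
  seg 3: right by d9 = -50/3 → (-36, -27)
  seg 4: left by d3 = 4 → (-40, -27)
  seg 5: down by d4 = 14 → (-40, -41)
  seg 6: down by d5 = 12 → (-40, -53)
  seg 7: left by d5 = 12 → (-52, -53)
  seg 8: down by d9 = -50/3 → (-52, -109/3)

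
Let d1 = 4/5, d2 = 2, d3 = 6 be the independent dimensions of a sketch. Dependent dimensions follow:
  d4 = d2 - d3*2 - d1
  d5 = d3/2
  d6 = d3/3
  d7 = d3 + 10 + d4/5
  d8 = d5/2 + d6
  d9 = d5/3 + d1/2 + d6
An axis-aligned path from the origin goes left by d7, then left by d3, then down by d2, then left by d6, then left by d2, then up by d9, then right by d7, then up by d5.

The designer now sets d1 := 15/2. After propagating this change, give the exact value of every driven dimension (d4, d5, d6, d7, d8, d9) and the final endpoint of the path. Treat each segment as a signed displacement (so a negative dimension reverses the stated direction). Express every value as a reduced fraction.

Apply edit: d1 := 15/2
  d4 = d2 - d3*2 - d1 = -35/2
  d5 = d3/2 = 3
  d6 = d3/3 = 2
  d7 = d3 + 10 + d4/5 = 25/2
  d8 = d5/2 + d6 = 7/2
  d9 = d5/3 + d1/2 + d6 = 27/4
Walk from origin (0, 0):
  seg 1: left by d7 = 25/2 → (-25/2, 0)
  seg 2: left by d3 = 6 → (-37/2, 0)
  seg 3: down by d2 = 2 → (-37/2, -2)
  seg 4: left by d6 = 2 → (-41/2, -2)
  seg 5: left by d2 = 2 → (-45/2, -2)
  seg 6: up by d9 = 27/4 → (-45/2, 19/4)
  seg 7: right by d7 = 25/2 → (-10, 19/4)
  seg 8: up by d5 = 3 → (-10, 31/4)

d4 = -35/2
d5 = 3
d6 = 2
d7 = 25/2
d8 = 7/2
d9 = 27/4
endpoint = (-10, 31/4)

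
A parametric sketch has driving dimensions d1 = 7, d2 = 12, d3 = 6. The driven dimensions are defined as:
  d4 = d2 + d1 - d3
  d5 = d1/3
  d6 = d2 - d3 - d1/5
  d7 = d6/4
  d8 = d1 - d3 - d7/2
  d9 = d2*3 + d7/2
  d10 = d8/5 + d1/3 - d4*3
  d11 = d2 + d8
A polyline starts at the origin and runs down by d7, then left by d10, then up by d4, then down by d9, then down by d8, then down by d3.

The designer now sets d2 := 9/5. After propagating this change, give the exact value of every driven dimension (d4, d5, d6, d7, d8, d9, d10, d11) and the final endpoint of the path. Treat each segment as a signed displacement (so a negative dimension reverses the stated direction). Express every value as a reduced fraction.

Apply edit: d2 := 9/5
  d4 = d2 + d1 - d3 = 14/5
  d5 = d1/3 = 7/3
  d6 = d2 - d3 - d1/5 = -28/5
  d7 = d6/4 = -7/5
  d8 = d1 - d3 - d7/2 = 17/10
  d9 = d2*3 + d7/2 = 47/10
  d10 = d8/5 + d1/3 - d4*3 = -859/150
  d11 = d2 + d8 = 7/2
Walk from origin (0, 0):
  seg 1: down by d7 = -7/5 → (0, 7/5)
  seg 2: left by d10 = -859/150 → (859/150, 7/5)
  seg 3: up by d4 = 14/5 → (859/150, 21/5)
  seg 4: down by d9 = 47/10 → (859/150, -1/2)
  seg 5: down by d8 = 17/10 → (859/150, -11/5)
  seg 6: down by d3 = 6 → (859/150, -41/5)

d4 = 14/5
d5 = 7/3
d6 = -28/5
d7 = -7/5
d8 = 17/10
d9 = 47/10
d10 = -859/150
d11 = 7/2
endpoint = (859/150, -41/5)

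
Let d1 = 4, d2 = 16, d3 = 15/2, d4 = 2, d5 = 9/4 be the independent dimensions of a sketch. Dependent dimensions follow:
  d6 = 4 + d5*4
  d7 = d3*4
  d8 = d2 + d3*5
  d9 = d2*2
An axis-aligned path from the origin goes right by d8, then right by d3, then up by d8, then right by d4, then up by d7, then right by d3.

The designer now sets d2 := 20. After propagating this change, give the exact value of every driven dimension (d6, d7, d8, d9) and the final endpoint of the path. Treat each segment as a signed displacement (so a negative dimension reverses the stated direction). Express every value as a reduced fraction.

d6 = 13
d7 = 30
d8 = 115/2
d9 = 40
endpoint = (149/2, 175/2)

Apply edit: d2 := 20
  d6 = 4 + d5*4 = 13
  d7 = d3*4 = 30
  d8 = d2 + d3*5 = 115/2
  d9 = d2*2 = 40
Walk from origin (0, 0):
  seg 1: right by d8 = 115/2 → (115/2, 0)
  seg 2: right by d3 = 15/2 → (65, 0)
  seg 3: up by d8 = 115/2 → (65, 115/2)
  seg 4: right by d4 = 2 → (67, 115/2)
  seg 5: up by d7 = 30 → (67, 175/2)
  seg 6: right by d3 = 15/2 → (149/2, 175/2)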